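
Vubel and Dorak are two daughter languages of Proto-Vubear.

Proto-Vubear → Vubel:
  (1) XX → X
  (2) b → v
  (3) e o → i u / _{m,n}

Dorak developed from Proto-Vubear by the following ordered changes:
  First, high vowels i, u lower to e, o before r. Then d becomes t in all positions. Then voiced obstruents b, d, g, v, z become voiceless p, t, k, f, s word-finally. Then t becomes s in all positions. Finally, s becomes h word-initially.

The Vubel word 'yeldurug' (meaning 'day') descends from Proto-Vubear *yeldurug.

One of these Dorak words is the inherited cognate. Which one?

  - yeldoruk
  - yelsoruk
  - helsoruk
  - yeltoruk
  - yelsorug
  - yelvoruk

Dorak: *yeldurug
  yeldurug → yeldorug   [pre-rhotic lowering]
  yeldorug → yeltorug   [unconditioned shift]
  yeltorug → yeltoruk   [final devoicing]
  yeltoruk → yelsoruk   [unconditioned shift]
  yelsoruk (rule 5 does not apply)
  giving Dorak yelsoruk.
Only 'yelsoruk' matches the regular Dorak development of *yeldurug.

yelsoruk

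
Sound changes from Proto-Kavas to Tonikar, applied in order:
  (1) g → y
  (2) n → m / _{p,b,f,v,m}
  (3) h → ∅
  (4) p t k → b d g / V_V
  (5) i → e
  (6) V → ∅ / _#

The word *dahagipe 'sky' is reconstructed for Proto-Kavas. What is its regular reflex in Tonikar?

daayeb

Tonikar: start from *dahagipe.
  rule 1 (unconditioned shift): dahagipe → dahayipe
  rule 2: no change — dahayipe
  rule 3 (h-loss): dahayipe → daayipe
  rule 4 (intervocalic voicing): daayipe → daayibe
  rule 5 (vowel merger): daayibe → daayebe
  rule 6 (apocope): daayebe → daayeb
  ⇒ Tonikar daayeb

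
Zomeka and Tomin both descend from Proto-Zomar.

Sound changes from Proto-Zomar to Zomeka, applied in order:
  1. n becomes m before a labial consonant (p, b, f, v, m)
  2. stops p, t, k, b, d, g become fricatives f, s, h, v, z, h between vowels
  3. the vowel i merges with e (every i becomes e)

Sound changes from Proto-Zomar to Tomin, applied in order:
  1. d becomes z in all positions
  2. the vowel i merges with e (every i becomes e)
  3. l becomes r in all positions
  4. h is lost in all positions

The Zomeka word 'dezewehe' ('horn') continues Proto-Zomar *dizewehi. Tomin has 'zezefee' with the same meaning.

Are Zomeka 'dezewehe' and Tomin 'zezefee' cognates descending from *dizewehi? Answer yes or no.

Derive the expected Tomin reflex of *dizewehi:
Tomin: *dizewehi
  dizewehi → zizewehi   [unconditioned shift]
  zizewehi → zezewehe   [vowel merger]
  zezewehe (rule 3 does not apply)
  zezewehe → zezewee   [h-loss]
  giving Tomin zezewee.
The regular Tomin reflex would be 'zezewee', but the attested form is 'zezefee'. The correspondence is irregular, so they are not cognates (the Tomin form has a different source).

no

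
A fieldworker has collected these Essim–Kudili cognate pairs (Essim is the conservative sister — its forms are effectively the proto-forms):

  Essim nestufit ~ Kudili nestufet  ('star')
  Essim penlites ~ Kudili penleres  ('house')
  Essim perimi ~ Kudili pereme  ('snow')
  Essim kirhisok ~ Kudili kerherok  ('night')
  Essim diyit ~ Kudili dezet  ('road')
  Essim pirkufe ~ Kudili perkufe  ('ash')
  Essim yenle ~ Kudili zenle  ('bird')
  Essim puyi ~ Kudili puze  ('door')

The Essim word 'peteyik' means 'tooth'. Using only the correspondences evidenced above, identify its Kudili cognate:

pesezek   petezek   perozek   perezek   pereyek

perezek

penlites ~ penleres — Essim t corresponds to Kudili r between vowels (before a front vowel).
diyit ~ dezet, puyi ~ puze — Essim y corresponds to Kudili z between vowels (before a front vowel).
nestufit ~ nestufet, penlites ~ penleres — Essim i corresponds to Kudili e after a consonant, before a consonant other than r, m, n, p, b, f, v.
Applying these to Essim 'peteyik':
  peteyik → pereyik   (t→r between vowels (before a front vowel))
  pereyik → perezik   (y→z between vowels (before a front vowel))
  perezik → perezek   (i→e after a consonant, before a consonant other than r, m, n, p, b, f, v)
So the Kudili cognate is 'perezek'.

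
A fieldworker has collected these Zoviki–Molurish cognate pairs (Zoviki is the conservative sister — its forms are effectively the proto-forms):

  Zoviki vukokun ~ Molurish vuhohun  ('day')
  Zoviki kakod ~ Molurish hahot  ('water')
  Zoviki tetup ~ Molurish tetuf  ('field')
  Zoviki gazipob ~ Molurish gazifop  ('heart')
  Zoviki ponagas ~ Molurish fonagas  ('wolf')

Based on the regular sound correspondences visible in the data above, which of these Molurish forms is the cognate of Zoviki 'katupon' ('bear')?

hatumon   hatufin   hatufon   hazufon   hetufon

kakod ~ hahot — Zoviki k corresponds to Molurish h word-initially before a back vowel.
gazipob ~ gazifop — Zoviki p corresponds to Molurish f between vowels (before a back vowel).
Applying these to Zoviki 'katupon':
  katupon → hatupon   (k→h word-initially before a back vowel)
  hatupon → hatufon   (p→f between vowels (before a back vowel))
So the Molurish cognate is 'hatufon'.

hatufon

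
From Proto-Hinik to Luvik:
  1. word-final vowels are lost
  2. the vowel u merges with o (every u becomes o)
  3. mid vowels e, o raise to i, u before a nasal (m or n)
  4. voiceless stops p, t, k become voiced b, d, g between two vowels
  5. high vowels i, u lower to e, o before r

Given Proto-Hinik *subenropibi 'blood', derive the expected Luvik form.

sobinrobib

Luvik: *subenropibi
  subenropibi → subenropib   [apocope]
  subenropib → sobenropib   [vowel merger]
  sobenropib → sobinropib   [pre-nasal raising]
  sobinropib → sobinrobib   [intervocalic voicing]
  sobinrobib (rule 5 does not apply)
  giving Luvik sobinrobib.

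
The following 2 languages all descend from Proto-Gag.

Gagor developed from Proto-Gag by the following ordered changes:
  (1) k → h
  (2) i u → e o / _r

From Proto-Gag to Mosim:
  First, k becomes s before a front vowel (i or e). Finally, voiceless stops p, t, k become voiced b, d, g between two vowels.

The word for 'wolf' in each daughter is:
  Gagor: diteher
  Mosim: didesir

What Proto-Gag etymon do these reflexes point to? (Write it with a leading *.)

Position 6: Gagor has e, Mosim has i. Mosim preserves i here (none of its changes turn any other segment into i), so the proto-segment is *i.
Position 3: Gagor has t, Mosim has d. Gagor preserves t here (none of its changes turn any other segment into t), so the proto-segment is *t.
Verify the candidate proto-form against each daughter:
Gagor: *ditekir > ditehir > diteher  (by unconditioned shift, pre-rhotic lowering)
Mosim: *ditekir
  ditekir → ditesir   [palatalisation]
  ditesir → didesir   [intervocalic voicing]
  giving Mosim didesir.
No other proto-form is consistent with every reflex, so the reconstruction is *ditekir.

*ditekir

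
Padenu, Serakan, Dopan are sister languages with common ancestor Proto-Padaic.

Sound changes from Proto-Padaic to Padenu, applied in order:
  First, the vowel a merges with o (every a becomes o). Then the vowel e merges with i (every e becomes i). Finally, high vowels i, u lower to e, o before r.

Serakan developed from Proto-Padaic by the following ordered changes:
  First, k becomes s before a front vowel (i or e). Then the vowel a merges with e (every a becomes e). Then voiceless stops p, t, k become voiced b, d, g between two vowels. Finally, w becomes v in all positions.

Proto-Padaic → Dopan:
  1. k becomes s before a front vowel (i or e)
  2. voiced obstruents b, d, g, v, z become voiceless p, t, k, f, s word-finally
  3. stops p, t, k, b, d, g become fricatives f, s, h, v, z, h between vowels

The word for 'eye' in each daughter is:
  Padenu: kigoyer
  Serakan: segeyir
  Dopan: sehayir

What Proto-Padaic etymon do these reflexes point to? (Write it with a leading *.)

*kegayir

Position 6: Padenu has e, Serakan has i, Dopan has i. Serakan preserves i here (none of its changes turn any other segment into i), so the proto-segment is *i.
Position 2: Padenu has i, Serakan has e, Dopan has e. Dopan preserves e here (none of its changes turn any other segment into e), so the proto-segment is *e.
Position 4: Padenu has o, Serakan has e, Dopan has a. Dopan preserves a here (none of its changes turn any other segment into a), so the proto-segment is *a.
Continuing position by position gives *kegayir; check it forward:
Padenu: start from *kegayir.
  rule 1 (vowel merger): kegayir → kegoyir
  rule 2 (vowel merger): kegoyir → kigoyir
  rule 3 (pre-rhotic lowering): kigoyir → kigoyer
  ⇒ Padenu kigoyer
Serakan: start from *kegayir.
  rule 1 (palatalisation): kegayir → segayir
  rule 2 (vowel merger): segayir → segeyir
  rule 3: no change — segeyir
  rule 4: no change — segeyir
  ⇒ Serakan segeyir
Dopan: *kegayir > segayir > sehayir  (by palatalisation, intervocalic lenition)
*kegayir is the unique common source.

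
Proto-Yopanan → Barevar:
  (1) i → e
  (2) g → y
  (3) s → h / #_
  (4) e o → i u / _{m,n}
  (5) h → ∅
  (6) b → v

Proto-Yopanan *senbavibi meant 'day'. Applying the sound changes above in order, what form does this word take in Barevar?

Barevar: start from *senbavibi.
  rule 1 (vowel merger): senbavibi → senbavebe
  rule 2: no change — senbavebe
  rule 3 (debuccalisation): senbavebe → henbavebe
  rule 4 (pre-nasal raising): henbavebe → hinbavebe
  rule 5 (h-loss): hinbavebe → inbavebe
  rule 6 (unconditioned shift): inbavebe → invaveve
  ⇒ Barevar invaveve

invaveve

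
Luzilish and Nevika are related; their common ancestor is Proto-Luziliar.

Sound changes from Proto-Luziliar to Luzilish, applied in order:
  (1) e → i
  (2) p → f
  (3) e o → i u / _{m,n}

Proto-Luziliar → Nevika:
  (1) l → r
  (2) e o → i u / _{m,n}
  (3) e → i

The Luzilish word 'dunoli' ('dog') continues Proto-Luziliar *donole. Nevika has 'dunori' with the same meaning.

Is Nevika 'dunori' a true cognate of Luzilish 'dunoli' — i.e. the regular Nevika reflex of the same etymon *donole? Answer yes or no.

Derive the expected Nevika reflex of *donole:
Nevika: *donole > donore > dunore > dunori  (by unconditioned shift, pre-nasal raising, vowel merger)
Nevika 'dunori' matches the regular reflex exactly, so the pair is cognate.

yes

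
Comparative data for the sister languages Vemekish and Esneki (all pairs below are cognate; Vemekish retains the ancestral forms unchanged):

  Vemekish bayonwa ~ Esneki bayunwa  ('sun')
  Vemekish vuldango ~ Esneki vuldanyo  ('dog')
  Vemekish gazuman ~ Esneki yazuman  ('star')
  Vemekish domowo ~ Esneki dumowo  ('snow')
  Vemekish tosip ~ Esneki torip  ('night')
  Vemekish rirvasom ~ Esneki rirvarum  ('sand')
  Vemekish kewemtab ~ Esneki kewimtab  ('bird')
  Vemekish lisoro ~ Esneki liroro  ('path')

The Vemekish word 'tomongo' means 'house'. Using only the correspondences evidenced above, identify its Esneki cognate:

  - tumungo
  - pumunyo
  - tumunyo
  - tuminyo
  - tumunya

domowo ~ dumowo, rirvasom ~ rirvarum — Vemekish o corresponds to Esneki u after a consonant, before a nasal.
bayonwa ~ bayunwa — Vemekish o corresponds to Esneki u after a consonant, before a nasal.
vuldango ~ vuldanyo — Vemekish g corresponds to Esneki y after a consonant, before a back vowel.
Applying these to Vemekish 'tomongo':
  tomongo → tumongo   (o→u after a consonant, before a nasal)
  tumongo → tumungo   (o→u after a consonant, before a nasal)
  tumungo → tumunyo   (g→y after a consonant, before a back vowel)
So the Esneki cognate is 'tumunyo'.

tumunyo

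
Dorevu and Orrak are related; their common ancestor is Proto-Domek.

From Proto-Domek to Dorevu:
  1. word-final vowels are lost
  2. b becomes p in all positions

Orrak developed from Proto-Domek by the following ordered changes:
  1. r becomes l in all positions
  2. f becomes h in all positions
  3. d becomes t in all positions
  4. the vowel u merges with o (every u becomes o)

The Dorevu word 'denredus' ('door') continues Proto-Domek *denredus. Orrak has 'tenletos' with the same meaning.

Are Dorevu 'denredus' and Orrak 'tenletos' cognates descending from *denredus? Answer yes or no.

yes

Derive the expected Orrak reflex of *denredus:
Orrak: *denredus
  denredus → denledus   [unconditioned shift]
  denledus (rule 2 does not apply)
  denledus → tenletus   [unconditioned shift]
  tenletus → tenletos   [vowel merger]
  giving Orrak tenletos.
Orrak 'tenletos' matches the regular reflex exactly, so the pair is cognate.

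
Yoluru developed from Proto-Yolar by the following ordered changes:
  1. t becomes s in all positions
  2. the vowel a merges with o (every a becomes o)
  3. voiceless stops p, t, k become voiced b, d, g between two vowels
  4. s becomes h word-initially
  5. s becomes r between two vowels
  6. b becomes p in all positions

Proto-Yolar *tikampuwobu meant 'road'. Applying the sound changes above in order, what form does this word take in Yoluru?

higompuwopu

Yoluru: *tikampuwobu > sikampuwobu > sikompuwobu > sigompuwobu > higompuwobu > higompuwopu  (by unconditioned shift, vowel merger, intervocalic voicing, debuccalisation, unconditioned shift)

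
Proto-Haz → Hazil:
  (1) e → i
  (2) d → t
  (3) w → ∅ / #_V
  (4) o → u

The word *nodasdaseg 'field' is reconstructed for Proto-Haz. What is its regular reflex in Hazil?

nutastasig

Hazil: start from *nodasdaseg.
  rule 1 (vowel merger): nodasdaseg → nodasdasig
  rule 2 (unconditioned shift): nodasdasig → notastasig
  rule 3: no change — notastasig
  rule 4 (vowel merger): notastasig → nutastasig
  ⇒ Hazil nutastasig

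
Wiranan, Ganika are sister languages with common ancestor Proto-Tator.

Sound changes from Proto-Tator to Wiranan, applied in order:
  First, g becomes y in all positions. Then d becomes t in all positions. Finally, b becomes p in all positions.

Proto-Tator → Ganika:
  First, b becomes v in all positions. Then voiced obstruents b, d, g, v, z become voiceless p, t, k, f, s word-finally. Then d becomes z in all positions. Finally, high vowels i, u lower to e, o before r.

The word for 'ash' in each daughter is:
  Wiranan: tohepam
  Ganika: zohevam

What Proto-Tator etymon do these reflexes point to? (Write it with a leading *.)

*dohebam

Position 1: Wiranan has t, Ganika has z. Taking the neighbouring segments as reconstructed: Wiranan t could go back to *t or *d; Ganika z could go back to *d or *z — the one source consistent with every daughter is *d.
Position 5: Wiranan has p, Ganika has v. Taking the neighbouring segments as reconstructed: Wiranan p could go back to *p or *b; Ganika v could go back to *b or *v — the one source consistent with every daughter is *b.
This points to *dohebam. Verify forward in each daughter:
Wiranan: start from *dohebam.
  rule 1: no change — dohebam
  rule 2 (unconditioned shift): dohebam → tohebam
  rule 3 (unconditioned shift): tohebam → tohepam
  ⇒ Wiranan tohepam
Ganika: start from *dohebam.
  rule 1 (unconditioned shift): dohebam → dohevam
  rule 2: no change — dohevam
  rule 3 (unconditioned shift): dohevam → zohevam
  rule 4: no change — zohevam
  ⇒ Ganika zohevam
No other proto-form is consistent with every reflex, so the reconstruction is *dohebam.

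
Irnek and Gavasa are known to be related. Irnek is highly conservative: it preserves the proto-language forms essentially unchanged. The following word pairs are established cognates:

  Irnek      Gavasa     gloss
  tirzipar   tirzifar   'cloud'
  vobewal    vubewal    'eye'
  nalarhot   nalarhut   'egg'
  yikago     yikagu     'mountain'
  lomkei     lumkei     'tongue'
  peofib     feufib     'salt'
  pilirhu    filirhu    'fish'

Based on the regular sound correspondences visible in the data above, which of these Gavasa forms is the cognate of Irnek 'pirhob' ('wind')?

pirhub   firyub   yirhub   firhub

pilirhu ~ filirhu — Irnek p corresponds to Gavasa f word-initially before a front vowel.
vobewal ~ vubewal — Irnek o corresponds to Gavasa u after a consonant, before a labial obstruent.
Applying these to Irnek 'pirhob':
  pirhob → firhob   (p→f word-initially before a front vowel)
  firhob → firhub   (o→u after a consonant, before a labial obstruent)
So the Gavasa cognate is 'firhub'.

firhub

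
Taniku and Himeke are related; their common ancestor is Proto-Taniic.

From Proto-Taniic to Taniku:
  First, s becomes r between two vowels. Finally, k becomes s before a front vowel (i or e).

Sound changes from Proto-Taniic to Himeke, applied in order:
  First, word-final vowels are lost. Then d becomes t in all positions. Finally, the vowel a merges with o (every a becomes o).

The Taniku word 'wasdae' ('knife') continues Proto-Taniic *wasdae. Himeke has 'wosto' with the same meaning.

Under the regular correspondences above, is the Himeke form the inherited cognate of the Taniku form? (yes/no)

Derive the expected Himeke reflex of *wasdae:
Himeke: *wasdae
  wasdae → wasda   [apocope]
  wasda → wasta   [unconditioned shift]
  wasta → wosto   [vowel merger]
  giving Himeke wosto.
Himeke 'wosto' matches the regular reflex exactly, so the pair is cognate.

yes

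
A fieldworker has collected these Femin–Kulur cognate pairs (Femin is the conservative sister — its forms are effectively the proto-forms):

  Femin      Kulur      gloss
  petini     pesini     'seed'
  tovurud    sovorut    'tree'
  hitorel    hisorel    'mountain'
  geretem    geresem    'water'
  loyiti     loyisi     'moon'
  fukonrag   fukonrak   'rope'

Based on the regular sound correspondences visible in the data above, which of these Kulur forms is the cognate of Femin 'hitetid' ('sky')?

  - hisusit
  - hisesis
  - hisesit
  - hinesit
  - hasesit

geretem ~ geresem — Femin t corresponds to Kulur s between vowels (before a front vowel).
petini ~ pesini, loyiti ~ loyisi — Femin t corresponds to Kulur s between vowels (before a front vowel).
tovurud ~ sovorut — Femin d corresponds to Kulur t word-finally.
Applying these to Femin 'hitetid':
  hitetid → hisetid   (t→s between vowels (before a front vowel))
  hisetid → hisesid   (t→s between vowels (before a front vowel))
  hisesid → hisesit   (d→t word-finally)
So the Kulur cognate is 'hisesit'.

hisesit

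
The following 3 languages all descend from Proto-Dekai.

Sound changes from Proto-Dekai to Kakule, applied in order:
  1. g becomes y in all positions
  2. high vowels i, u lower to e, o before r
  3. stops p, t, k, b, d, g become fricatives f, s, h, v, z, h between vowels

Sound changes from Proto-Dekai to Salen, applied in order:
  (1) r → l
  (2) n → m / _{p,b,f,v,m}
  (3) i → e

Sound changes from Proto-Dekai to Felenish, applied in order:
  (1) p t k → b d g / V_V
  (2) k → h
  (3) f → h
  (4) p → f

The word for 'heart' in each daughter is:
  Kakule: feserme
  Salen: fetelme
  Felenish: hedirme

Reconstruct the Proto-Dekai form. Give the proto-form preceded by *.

*fetirme

Position 3: Kakule has s, Salen has t, Felenish has d. Salen preserves t here (none of its changes turn any other segment into t), so the proto-segment is *t.
Position 4: Kakule has e, Salen has e, Felenish has i. Felenish preserves i here (none of its changes turn any other segment into i), so the proto-segment is *i.
Continuing position by position gives *fetirme; check it forward:
Kakule: start from *fetirme.
  rule 1: no change — fetirme
  rule 2 (pre-rhotic lowering): fetirme → feterme
  rule 3 (intervocalic lenition): feterme → feserme
  ⇒ Kakule feserme
Salen: start from *fetirme.
  rule 1 (unconditioned shift): fetirme → fetilme
  rule 2: no change — fetilme
  rule 3 (vowel merger): fetilme → fetelme
  ⇒ Salen fetelme
Felenish: *fetirme
  fetirme → fedirme   [intervocalic voicing]
  fedirme (rule 2 does not apply)
  fedirme → hedirme   [unconditioned shift]
  hedirme (rule 4 does not apply)
  giving Felenish hedirme.
*fetirme is the unique common source.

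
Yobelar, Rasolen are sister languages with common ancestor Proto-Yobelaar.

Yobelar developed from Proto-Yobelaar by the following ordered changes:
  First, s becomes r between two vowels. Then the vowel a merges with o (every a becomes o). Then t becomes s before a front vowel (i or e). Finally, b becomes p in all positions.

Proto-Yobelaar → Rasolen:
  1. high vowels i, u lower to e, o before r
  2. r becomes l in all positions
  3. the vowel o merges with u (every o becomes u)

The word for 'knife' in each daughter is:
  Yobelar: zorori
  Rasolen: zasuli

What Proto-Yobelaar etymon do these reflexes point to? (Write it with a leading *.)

Position 4: Yobelar has o, Rasolen has u. Taking the neighbouring segments as reconstructed: Yobelar o could go back to *a or *o; Rasolen u could go back to *o or *u — the one source consistent with every daughter is *o.
Position 5: Yobelar has r, Rasolen has l. Taking the neighbouring segments as reconstructed: Yobelar r could go back to *s or *r; Rasolen l could go back to *l or *r — the one source consistent with every daughter is *r.
Verify the candidate proto-form against each daughter:
Yobelar: *zasori
  zasori → zarori   [rhotacism]
  zarori → zorori   [vowel merger]
  zorori (rule 3 does not apply)
  zorori (rule 4 does not apply)
  giving Yobelar zorori.
Rasolen: *zasori
  zasori (rule 1 does not apply)
  zasori → zasoli   [unconditioned shift]
  zasoli → zasuli   [vowel merger]
  giving Rasolen zasuli.
*zasori is the unique common source.

*zasori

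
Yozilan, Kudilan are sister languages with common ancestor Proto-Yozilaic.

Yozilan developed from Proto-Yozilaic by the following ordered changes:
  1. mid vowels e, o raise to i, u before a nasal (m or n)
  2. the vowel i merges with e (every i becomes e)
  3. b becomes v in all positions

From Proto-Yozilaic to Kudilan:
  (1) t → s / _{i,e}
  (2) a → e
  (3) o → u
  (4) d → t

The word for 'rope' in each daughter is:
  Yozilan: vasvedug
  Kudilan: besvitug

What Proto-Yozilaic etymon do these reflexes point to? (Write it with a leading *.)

Position 6: Yozilan has d, Kudilan has t. Yozilan preserves d here (none of its changes turn any other segment into d), so the proto-segment is *d.
Position 2: Yozilan has a, Kudilan has e. Yozilan preserves a here (none of its changes turn any other segment into a), so the proto-segment is *a.
Position 1: Yozilan has v, Kudilan has b. Kudilan preserves b here (none of its changes turn any other segment into b), so the proto-segment is *b.
Continuing position by position gives *basvidug; check it forward:
Yozilan: *basvidug
  basvidug (rule 1 does not apply)
  basvidug → basvedug   [vowel merger]
  basvedug → vasvedug   [unconditioned shift]
  giving Yozilan vasvedug.
Kudilan: *basvidug > besvidug > besvitug  (by vowel merger, unconditioned shift)
*basvidug is the unique common source.

*basvidug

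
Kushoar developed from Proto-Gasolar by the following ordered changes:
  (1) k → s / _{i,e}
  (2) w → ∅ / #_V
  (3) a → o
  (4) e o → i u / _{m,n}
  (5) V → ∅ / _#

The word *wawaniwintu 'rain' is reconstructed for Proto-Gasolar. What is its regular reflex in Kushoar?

owuniwint

Kushoar: *wawaniwintu
  wawaniwintu (rule 1 does not apply)
  wawaniwintu → awaniwintu   [glide loss]
  awaniwintu → owoniwintu   [vowel merger]
  owoniwintu → owuniwintu   [pre-nasal raising]
  owuniwintu → owuniwint   [apocope]
  giving Kushoar owuniwint.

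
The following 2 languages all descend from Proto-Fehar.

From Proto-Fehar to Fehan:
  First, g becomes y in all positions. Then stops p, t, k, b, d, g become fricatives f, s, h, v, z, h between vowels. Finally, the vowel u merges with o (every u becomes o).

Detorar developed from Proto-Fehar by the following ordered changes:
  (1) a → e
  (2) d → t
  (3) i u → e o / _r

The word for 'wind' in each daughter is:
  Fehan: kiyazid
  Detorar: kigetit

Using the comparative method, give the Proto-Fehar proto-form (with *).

*kigadid

Position 5: Fehan has z, Detorar has t. Taking the neighbouring segments as reconstructed: Fehan z could go back to *d or *z; Detorar t could go back to *t or *d — the one source consistent with every daughter is *d.
Position 7: Fehan has d, Detorar has t. Fehan preserves d here (none of its changes turn any other segment into d), so the proto-segment is *d.
Position 3: Fehan has y, Detorar has g. Detorar preserves g here (none of its changes turn any other segment into g), so the proto-segment is *g.
Verify the candidate proto-form against each daughter:
Fehan: *kigadid > kiyadid > kiyazid  (by unconditioned shift, intervocalic lenition)
Detorar: *kigadid > kigedid > kigetit  (by vowel merger, unconditioned shift)
No other proto-form is consistent with every reflex, so the reconstruction is *kigadid.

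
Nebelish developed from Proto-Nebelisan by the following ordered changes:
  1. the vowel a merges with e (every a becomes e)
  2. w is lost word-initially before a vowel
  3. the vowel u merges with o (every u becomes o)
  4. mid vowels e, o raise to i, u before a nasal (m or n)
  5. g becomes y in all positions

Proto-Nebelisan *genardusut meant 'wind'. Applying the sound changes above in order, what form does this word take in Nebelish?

Nebelish: *genardusut > generdusut > generdosot > ginerdosot > yinerdosot  (by vowel merger, vowel merger, pre-nasal raising, unconditioned shift)

yinerdosot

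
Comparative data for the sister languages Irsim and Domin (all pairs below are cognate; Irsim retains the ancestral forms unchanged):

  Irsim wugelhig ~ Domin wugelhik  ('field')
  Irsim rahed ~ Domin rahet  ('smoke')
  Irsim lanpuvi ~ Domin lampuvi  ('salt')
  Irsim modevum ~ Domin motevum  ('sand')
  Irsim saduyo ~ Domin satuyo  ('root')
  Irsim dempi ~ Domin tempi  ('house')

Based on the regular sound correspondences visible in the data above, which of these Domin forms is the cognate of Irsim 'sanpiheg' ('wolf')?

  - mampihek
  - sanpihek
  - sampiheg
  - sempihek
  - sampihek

sampihek

lanpuvi ~ lampuvi — Irsim n corresponds to Domin m after a vowel, before a labial obstruent.
wugelhig ~ wugelhik — Irsim g corresponds to Domin k word-finally.
Applying these to Irsim 'sanpiheg':
  sanpiheg → sampiheg   (n→m after a vowel, before a labial obstruent)
  sampiheg → sampihek   (g→k word-finally)
So the Domin cognate is 'sampihek'.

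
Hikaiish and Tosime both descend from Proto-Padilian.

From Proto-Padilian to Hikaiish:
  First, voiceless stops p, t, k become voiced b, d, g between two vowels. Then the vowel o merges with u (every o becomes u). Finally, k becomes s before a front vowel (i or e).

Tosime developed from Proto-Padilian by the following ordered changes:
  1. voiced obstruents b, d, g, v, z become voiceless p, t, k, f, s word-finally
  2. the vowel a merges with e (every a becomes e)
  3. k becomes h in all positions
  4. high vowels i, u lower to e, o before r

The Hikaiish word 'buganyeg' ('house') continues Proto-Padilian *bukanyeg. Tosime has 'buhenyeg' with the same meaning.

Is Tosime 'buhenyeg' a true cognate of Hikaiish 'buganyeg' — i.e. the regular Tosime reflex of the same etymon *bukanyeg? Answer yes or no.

Derive the expected Tosime reflex of *bukanyeg:
Tosime: *bukanyeg
  bukanyeg → bukanyek   [final devoicing]
  bukanyek → bukenyek   [vowel merger]
  bukenyek → buhenyeh   [unconditioned shift]
  buhenyeh (rule 4 does not apply)
  giving Tosime buhenyeh.
The regular Tosime reflex would be 'buhenyeh', but the attested form is 'buhenyeg'. The correspondence is irregular, so they are not cognates (the Tosime form has a different source).

no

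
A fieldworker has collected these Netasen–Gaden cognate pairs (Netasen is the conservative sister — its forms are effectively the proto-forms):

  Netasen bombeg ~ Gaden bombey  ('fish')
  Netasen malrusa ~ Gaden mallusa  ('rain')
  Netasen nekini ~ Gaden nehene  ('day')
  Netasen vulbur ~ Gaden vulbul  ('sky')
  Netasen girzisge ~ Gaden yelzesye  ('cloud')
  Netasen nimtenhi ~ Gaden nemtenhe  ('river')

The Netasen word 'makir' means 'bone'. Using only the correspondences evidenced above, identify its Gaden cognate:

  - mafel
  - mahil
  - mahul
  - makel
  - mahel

nekini ~ nehene — Netasen k corresponds to Gaden h between vowels (before a front vowel).
girzisge ~ yelzesye — Netasen i corresponds to Gaden e after a consonant, before r.
vulbur ~ vulbul — Netasen r corresponds to Gaden l word-finally.
Applying these to Netasen 'makir':
  makir → mahir   (k→h between vowels (before a front vowel))
  mahir → maher   (i→e after a consonant, before r)
  maher → mahel   (r→l word-finally)
So the Gaden cognate is 'mahel'.

mahel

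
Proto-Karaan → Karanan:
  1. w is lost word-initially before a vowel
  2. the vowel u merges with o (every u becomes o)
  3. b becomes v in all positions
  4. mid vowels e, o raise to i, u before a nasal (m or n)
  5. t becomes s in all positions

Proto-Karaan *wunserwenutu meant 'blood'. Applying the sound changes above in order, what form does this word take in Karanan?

unserwinoso

Karanan: *wunserwenutu
  wunserwenutu → unserwenutu   [glide loss]
  unserwenutu → onserwenoto   [vowel merger]
  onserwenoto (rule 3 does not apply)
  onserwenoto → unserwinoto   [pre-nasal raising]
  unserwinoto → unserwinoso   [unconditioned shift]
  giving Karanan unserwinoso.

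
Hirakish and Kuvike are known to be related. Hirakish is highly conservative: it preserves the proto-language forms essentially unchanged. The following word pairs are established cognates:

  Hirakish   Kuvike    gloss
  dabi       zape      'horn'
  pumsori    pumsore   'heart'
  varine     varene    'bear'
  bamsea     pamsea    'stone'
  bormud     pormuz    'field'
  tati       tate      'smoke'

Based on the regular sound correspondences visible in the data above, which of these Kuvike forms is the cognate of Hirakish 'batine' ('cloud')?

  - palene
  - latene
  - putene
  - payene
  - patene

patene

bamsea ~ pamsea — Hirakish b corresponds to Kuvike p word-initially before a back vowel.
varine ~ varene — Hirakish i corresponds to Kuvike e after a consonant, before a nasal.
Applying these to Hirakish 'batine':
  batine → patine   (b→p word-initially before a back vowel)
  patine → patene   (i→e after a consonant, before a nasal)
So the Kuvike cognate is 'patene'.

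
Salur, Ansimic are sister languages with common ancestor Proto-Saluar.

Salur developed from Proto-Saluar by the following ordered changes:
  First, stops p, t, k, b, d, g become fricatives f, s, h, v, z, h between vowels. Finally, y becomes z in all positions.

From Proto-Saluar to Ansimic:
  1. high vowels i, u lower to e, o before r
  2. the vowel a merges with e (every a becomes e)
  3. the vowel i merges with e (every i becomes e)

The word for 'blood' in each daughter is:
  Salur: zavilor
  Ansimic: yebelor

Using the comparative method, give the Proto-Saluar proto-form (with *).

*yabilor

Position 3: Salur has v, Ansimic has b. Ansimic preserves b here (none of its changes turn any other segment into b), so the proto-segment is *b.
Position 4: Salur has i, Ansimic has e. Salur preserves i here (none of its changes turn any other segment into i), so the proto-segment is *i.
Position 1: Salur has z, Ansimic has y. Ansimic preserves y here (none of its changes turn any other segment into y), so the proto-segment is *y.
This points to *yabilor. Verify forward in each daughter:
Salur: *yabilor
  yabilor → yavilor   [intervocalic lenition]
  yavilor → zavilor   [unconditioned shift]
  giving Salur zavilor.
Ansimic: *yabilor > yebilor > yebelor  (by vowel merger, vowel merger)
No other proto-form is consistent with every reflex, so the reconstruction is *yabilor.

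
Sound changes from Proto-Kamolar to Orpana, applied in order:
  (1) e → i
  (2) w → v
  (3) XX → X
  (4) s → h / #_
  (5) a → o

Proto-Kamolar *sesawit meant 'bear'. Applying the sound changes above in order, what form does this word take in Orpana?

Orpana: *sesawit
  sesawit → sisawit   [vowel merger]
  sisawit → sisavit   [unconditioned shift]
  sisavit (rule 3 does not apply)
  sisavit → hisavit   [debuccalisation]
  hisavit → hisovit   [vowel merger]
  giving Orpana hisovit.

hisovit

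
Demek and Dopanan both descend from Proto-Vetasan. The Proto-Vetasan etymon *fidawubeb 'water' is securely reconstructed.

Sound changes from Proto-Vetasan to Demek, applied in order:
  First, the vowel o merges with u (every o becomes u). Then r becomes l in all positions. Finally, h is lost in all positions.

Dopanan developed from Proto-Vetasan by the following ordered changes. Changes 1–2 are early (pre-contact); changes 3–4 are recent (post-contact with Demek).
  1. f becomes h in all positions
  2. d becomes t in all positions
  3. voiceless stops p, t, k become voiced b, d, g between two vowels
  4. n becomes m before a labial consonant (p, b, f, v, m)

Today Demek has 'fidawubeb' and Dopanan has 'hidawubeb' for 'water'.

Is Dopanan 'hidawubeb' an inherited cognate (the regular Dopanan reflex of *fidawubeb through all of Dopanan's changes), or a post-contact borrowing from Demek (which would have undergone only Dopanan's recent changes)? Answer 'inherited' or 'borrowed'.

inherited

If inherited, *fidawubeb would pass through all of Dopanan's changes:
Dopanan: start from *fidawubeb.
  rule 1 (unconditioned shift): fidawubeb → hidawubeb
  rule 2 (unconditioned shift): hidawubeb → hitawubeb
  rule 3 (intervocalic voicing): hitawubeb → hidawubeb
  rule 4: no change — hidawubeb
  ⇒ Dopanan hidawubeb
If borrowed from Demek 'fidawubeb' after the early changes, it would undergo only the recent ones:
  rule 3 (intervocalic voicing): no change (fidawubeb)
  rule 4 (nasal place assimilation): no change (fidawubeb)
  ⇒ as a loan: fidawubeb
Dopanan 'hidawubeb' matches the inherited outcome exactly, so it is an inherited cognate, not a loan.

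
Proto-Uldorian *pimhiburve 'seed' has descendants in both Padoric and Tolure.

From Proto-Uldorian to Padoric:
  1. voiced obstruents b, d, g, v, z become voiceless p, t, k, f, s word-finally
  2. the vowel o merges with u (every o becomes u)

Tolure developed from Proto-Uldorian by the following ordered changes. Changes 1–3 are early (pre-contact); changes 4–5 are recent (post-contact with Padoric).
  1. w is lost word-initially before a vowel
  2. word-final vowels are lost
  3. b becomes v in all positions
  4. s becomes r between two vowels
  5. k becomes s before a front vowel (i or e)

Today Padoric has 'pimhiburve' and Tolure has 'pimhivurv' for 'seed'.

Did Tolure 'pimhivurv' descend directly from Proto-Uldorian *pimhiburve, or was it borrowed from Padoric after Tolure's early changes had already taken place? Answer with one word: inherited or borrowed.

If inherited, *pimhiburve would pass through all of Tolure's changes:
Tolure: *pimhiburve > pimhiburv > pimhivurv  (by apocope, unconditioned shift)
If borrowed from Padoric 'pimhiburve' after the early changes, it would undergo only the recent ones:
  rule 4 (rhotacism): no change (pimhiburve)
  rule 5 (palatalisation): no change (pimhiburve)
  ⇒ as a loan: pimhiburve
Tolure 'pimhivurv' matches the inherited outcome exactly, so it is an inherited cognate, not a loan.

inherited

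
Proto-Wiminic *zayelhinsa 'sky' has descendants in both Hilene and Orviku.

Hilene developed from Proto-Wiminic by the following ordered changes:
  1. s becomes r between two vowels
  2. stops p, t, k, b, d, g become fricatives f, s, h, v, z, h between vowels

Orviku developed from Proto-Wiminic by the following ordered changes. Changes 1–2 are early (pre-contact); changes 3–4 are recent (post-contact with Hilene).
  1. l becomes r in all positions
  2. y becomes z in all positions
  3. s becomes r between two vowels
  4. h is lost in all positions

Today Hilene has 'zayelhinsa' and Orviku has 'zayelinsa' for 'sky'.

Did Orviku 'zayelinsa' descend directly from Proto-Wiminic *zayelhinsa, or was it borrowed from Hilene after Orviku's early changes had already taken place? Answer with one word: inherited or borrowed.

If inherited, *zayelhinsa would pass through all of Orviku's changes:
Orviku: *zayelhinsa > zayerhinsa > zazerhinsa > zazerinsa  (by unconditioned shift, unconditioned shift, h-loss)
If borrowed from Hilene 'zayelhinsa' after the early changes, it would undergo only the recent ones:
  rule 3 (rhotacism): no change (zayelhinsa)
  rule 4 (h-loss): zayelhinsa → zayelinsa
  ⇒ as a loan: zayelinsa
Orviku 'zayelinsa' matches the loan outcome 'zayelinsa', not the inherited 'zazerinsa' — it skipped the early Orviku changes, so it was borrowed from Hilene.

borrowed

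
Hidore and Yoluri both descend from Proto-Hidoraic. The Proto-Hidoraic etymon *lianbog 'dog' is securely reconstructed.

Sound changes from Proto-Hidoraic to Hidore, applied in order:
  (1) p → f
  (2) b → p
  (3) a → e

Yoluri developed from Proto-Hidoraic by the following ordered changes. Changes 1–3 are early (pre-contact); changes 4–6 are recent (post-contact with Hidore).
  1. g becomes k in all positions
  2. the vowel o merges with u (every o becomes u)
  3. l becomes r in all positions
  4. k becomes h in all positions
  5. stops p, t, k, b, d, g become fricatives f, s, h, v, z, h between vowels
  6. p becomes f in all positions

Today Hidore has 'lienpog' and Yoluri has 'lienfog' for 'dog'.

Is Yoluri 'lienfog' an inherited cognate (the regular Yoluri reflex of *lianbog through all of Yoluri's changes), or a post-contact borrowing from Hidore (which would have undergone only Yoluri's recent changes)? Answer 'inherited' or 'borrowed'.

borrowed

If inherited, *lianbog would pass through all of Yoluri's changes:
Yoluri: *lianbog
  lianbog → lianbok   [unconditioned shift]
  lianbok → lianbuk   [vowel merger]
  lianbuk → rianbuk   [unconditioned shift]
  rianbuk → rianbuh   [unconditioned shift]
  rianbuh (rule 5 does not apply)
  rianbuh (rule 6 does not apply)
  giving Yoluri rianbuh.
If borrowed from Hidore 'lienpog' after the early changes, it would undergo only the recent ones:
  rule 4 (unconditioned shift): no change (lienpog)
  rule 5 (intervocalic lenition): no change (lienpog)
  rule 6 (unconditioned shift): lienpog → lienfog
  ⇒ as a loan: lienfog
Yoluri 'lienfog' matches the loan outcome 'lienfog', not the inherited 'rianbuh' — it skipped the early Yoluri changes, so it was borrowed from Hidore.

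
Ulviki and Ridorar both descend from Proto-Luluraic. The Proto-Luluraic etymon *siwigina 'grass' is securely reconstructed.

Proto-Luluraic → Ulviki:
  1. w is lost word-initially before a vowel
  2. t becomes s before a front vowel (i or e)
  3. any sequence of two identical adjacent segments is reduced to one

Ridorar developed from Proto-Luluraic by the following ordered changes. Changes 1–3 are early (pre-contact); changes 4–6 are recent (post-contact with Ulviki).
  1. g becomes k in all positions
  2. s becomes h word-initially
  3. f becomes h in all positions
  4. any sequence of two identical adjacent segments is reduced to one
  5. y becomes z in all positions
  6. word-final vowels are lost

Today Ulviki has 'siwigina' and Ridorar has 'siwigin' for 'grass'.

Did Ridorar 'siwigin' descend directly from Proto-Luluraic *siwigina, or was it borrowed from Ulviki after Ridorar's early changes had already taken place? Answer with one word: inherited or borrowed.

If inherited, *siwigina would pass through all of Ridorar's changes:
Ridorar: start from *siwigina.
  rule 1 (unconditioned shift): siwigina → siwikina
  rule 2 (debuccalisation): siwikina → hiwikina
  rule 3: no change — hiwikina
  rule 4: no change — hiwikina
  rule 5: no change — hiwikina
  rule 6 (apocope): hiwikina → hiwikin
  ⇒ Ridorar hiwikin
If borrowed from Ulviki 'siwigina' after the early changes, it would undergo only the recent ones:
  rule 4 (degemination): no change (siwigina)
  rule 5 (unconditioned shift): no change (siwigina)
  rule 6 (apocope): siwigina → siwigin
  ⇒ as a loan: siwigin
Ridorar 'siwigin' matches the loan outcome 'siwigin', not the inherited 'hiwikin' — it skipped the early Ridorar changes, so it was borrowed from Ulviki.

borrowed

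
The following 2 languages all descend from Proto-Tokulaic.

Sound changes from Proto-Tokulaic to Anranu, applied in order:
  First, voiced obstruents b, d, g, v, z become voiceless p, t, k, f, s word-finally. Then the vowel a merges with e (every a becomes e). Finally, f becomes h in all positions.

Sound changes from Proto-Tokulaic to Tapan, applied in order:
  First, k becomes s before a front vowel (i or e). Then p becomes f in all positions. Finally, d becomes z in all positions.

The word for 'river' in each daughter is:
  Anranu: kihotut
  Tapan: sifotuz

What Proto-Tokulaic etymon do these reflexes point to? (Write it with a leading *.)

*kifotud

Position 1: Anranu has k, Tapan has s. Taking the neighbouring segments as reconstructed: Anranu k can only go back to *k; Tapan s could go back to *k or *s — the one source consistent with every daughter is *k.
Position 7: Anranu has t, Tapan has z. Taking the neighbouring segments as reconstructed: Anranu t could go back to *t or *d; Tapan z could go back to *d or *z — the one source consistent with every daughter is *d.
Position 3: Anranu has h, Tapan has f. Taking the neighbouring segments as reconstructed: Anranu h could go back to *f or *h; Tapan f could go back to *p or *f — the one source consistent with every daughter is *f.
This points to *kifotud. Verify forward in each daughter:
Anranu: start from *kifotud.
  rule 1 (final devoicing): kifotud → kifotut
  rule 2: no change — kifotut
  rule 3 (unconditioned shift): kifotut → kihotut
  ⇒ Anranu kihotut
Tapan: start from *kifotud.
  rule 1 (palatalisation): kifotud → sifotud
  rule 2: no change — sifotud
  rule 3 (unconditioned shift): sifotud → sifotuz
  ⇒ Tapan sifotuz
Only *kifotud yields all of Anranu kihotut, Tapan sifotuz.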